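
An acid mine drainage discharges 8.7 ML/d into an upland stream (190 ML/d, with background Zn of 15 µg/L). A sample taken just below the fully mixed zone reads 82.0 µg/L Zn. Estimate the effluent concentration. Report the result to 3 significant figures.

Mass balance: 190.0·15.00 + 8.700·Cₑ = 198.7·82.00
→ Cₑ = (198.7·82.00 − 190.0·15.00) / 8.700 = 1545 µg/L.

1550 µg/L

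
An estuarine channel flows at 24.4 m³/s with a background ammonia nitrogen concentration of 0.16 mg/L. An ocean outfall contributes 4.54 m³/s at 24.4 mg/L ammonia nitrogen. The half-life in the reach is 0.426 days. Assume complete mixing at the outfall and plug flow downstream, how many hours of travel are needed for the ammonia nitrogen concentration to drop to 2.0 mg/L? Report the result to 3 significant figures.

Mixed concentration C = ΣQC/ΣQ = (24.40·0.1600 + 4.540·24.40) / 28.94 = 114.7/28.94 = 3.963 mg/L.
Half-life 0.426 d → k = ln 2 / 0.426 = 1.627 d⁻¹.
3.963·exp(−k·t) = 2.0 → t = ln(3.963/2.0)/k = 36310 s = 10.09 h.

10.1 h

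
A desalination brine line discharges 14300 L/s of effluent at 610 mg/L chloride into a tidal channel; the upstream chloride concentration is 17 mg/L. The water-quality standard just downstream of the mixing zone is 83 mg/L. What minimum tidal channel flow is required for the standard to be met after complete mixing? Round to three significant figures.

Set C_mix = 83: (Q·17.00 + 14300·610.0) / (Q + 14300) = 83
→ Q = 14300·(610.0 − 83)/(83 − 17.00) = 114200 L/s.

114000 L/s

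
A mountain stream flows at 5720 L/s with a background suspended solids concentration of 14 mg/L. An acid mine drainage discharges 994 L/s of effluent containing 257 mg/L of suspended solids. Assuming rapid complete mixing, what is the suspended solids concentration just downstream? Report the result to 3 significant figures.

Mass balance: C = (5720·14.00 + 994.0·257.0) / 6714 = 335500/6714 = 49.98 mg/L.

50.0 mg/L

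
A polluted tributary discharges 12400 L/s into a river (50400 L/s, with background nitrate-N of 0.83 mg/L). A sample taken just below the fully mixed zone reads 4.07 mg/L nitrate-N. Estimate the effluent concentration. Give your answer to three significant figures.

17.2 mg/L

Mass balance: 50400·0.8300 + 12400·Cₑ = 62800·4.070
→ Cₑ = (62800·4.070 − 50400·0.8300) / 12400 = 17.24 mg/L.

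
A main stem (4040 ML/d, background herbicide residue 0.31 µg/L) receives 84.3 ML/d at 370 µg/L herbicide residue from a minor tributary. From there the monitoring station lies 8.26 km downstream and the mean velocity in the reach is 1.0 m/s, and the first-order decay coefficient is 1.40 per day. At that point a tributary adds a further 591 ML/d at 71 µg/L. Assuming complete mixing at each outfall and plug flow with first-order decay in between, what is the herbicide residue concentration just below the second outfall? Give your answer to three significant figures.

14.9 µg/L

After mixing, C = (4040·0.3100 + 84.30·370.0) / 4124 = 32440/4124 = 7.866 µg/L; combined flow 4124 ML/d.
Travel time t = 8.26·1000 / 1.0 = 8260 s = 2.294 h.
Applying C = C₀e^(−kt): 7.866 × 0.8747 = 6.881 µg/L.
Second outfall: C = (4124·6.881 + 591.0·71.00)/4715 = 14.92 µg/L.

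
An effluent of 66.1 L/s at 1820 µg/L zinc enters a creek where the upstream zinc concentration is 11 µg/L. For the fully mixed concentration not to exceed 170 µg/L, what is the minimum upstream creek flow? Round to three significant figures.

Set C_mix = 170: (Q·11.00 + 66.10·1820) / (Q + 66.10) = 170
→ Q = 66.10·(1820 − 170)/(170 − 11.00) = 685.9 L/s.

686 L/s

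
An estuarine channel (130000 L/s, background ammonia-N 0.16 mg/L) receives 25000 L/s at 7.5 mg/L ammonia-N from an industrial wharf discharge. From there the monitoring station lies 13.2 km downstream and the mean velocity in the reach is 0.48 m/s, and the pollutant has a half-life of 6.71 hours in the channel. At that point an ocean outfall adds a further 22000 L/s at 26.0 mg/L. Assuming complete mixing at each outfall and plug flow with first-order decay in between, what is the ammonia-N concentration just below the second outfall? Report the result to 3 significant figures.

3.77 mg/L

Conservation of mass: C = (130000·0.1600 + 25000·7.500) / 155000 = 208300/155000 = 1.344 mg/L; combined flow 155000 L/s.
Travel time t = 13.2·1000 / 0.48 = 27500 s = 7.639 h.
Half-life 6.71 h → k = ln 2 / 6.71 = 0.1033 h⁻¹ = 2.479 d⁻¹.
Applying C = C₀e^(−kt): 1.344 × 0.4543 = 0.6105 mg/L.
At the second outfall, C = (155000·0.6105 + 22000·26.00) / (155000 + 22000) = 3.766 mg/L.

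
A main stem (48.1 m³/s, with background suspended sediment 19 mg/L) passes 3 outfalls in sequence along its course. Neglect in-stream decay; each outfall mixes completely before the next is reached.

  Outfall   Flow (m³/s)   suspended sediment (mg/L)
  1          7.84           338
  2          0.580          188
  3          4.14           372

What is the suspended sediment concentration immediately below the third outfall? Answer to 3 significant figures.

Outfall 1: combined Q = 55.94 m³/s; C = (48.10·19.00 + 7.840·338.0)/55.94 = 63.71 mg/L.
Outfall 2: combined Q = 56.52 m³/s; C = (55.94·63.71 + 0.5800·188.0)/56.52 = 64.98 mg/L.
Outfall 3: combined Q = 60.66 m³/s; C = (56.52·64.98 + 4.140·372.0)/60.66 = 85.94 mg/L.

85.9 mg/L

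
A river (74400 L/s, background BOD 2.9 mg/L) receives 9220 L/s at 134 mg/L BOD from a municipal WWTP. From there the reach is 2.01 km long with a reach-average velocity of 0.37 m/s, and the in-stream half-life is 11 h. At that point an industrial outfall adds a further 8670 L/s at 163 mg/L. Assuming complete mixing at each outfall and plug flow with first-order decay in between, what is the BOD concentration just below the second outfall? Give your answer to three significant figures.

29.6 mg/L

Mass balance: C = (74400·2.900 + 9220·134.0) / 83620 = 1451000/83620 = 17.36 mg/L; combined flow 83620 L/s.
Travel time t = 2.01·1000 / 0.37 = 5432 s = 1.509 h.
Half-life 11 h → k = ln 2 / 11 = 0.06301 h⁻¹ = 1.512 d⁻¹.
First-order decay: C = 17.36·exp(−k·t) = 17.36·0.9093 = 15.78 mg/L.
Second outfall: C = (83620·15.78 + 8670·163.0)/92290 = 29.61 mg/L.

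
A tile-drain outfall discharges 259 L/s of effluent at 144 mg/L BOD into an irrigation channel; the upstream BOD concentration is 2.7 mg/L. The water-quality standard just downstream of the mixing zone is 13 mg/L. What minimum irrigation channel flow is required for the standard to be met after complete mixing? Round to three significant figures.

Set C_mix = 13: (Q·2.700 + 259.0·144.0) / (Q + 259.0) = 13
→ Q = 259.0·(144.0 − 13)/(13 − 2.700) = 3294 L/s.

3290 L/s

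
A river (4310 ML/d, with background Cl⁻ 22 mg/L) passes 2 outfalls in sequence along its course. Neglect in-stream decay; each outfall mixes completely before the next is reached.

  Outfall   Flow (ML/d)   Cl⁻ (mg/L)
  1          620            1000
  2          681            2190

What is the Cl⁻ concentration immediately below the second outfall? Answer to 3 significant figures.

393 mg/L

After outfall 1: Q = 4310 + 620.0 = 4930 ML/d; C = (4310·22.00 + 620.0·1000)/4930 = 145.0 mg/L.
After outfall 2: Q = 4930 + 681.0 = 5611 ML/d; C = (4930·145.0 + 681.0·2190)/5611 = 393.2 mg/L.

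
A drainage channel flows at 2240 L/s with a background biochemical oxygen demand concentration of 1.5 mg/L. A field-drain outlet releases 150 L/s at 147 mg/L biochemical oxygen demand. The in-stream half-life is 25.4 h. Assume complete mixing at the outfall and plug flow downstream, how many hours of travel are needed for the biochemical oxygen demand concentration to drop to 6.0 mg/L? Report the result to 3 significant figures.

21.0 h

Mass balance: C = (2240·1.500 + 150.0·147.0) / 2390 = 25410/2390 = 10.63 mg/L.
Half-life 25.4 h → k = ln 2 / 25.4 = 0.02729 h⁻¹ = 0.6549 d⁻¹.
10.63·exp(−k·t) = 6.0 → t = ln(10.63/6.0)/k = 75470 s = 20.96 h.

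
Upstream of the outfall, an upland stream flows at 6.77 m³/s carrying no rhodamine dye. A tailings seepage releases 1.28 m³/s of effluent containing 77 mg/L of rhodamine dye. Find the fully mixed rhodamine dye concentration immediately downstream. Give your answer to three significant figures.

12.2 mg/L

Mixed concentration C = ΣQC/ΣQ = (6.770·0 + 1.280·77.00) / 8.050 = 98.56/8.050 = 12.24 mg/L.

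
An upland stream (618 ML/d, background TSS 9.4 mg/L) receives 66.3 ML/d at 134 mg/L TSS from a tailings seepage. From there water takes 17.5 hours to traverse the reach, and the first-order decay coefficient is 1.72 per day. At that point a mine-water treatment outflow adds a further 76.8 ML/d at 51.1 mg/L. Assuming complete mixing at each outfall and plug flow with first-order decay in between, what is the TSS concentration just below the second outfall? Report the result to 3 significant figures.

Mass balance: C = (618.0·9.400 + 66.30·134.0) / 684.3 = 14690/684.3 = 21.47 mg/L; combined flow 684.3 ML/d.
Applying C = C₀e^(−kt): 21.47 × 0.2853 = 6.126 mg/L.
Second outfall: C = (684.3·6.126 + 76.80·51.10)/761.1 = 10.66 mg/L.

10.7 mg/L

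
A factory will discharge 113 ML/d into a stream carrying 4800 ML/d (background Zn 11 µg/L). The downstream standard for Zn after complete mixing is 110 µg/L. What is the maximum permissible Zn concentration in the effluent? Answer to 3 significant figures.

4320 µg/L

At the limit, (Qr·Cr + Qe·Cₑ)/(Qr + Qe) = 110:
Cₑ = (4913·110 − 4800·11.00) / 113.0 = 4315 µg/L.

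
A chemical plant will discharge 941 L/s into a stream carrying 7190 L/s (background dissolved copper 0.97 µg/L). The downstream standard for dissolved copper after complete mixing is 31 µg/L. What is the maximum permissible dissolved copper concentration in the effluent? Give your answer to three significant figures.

At the limit, (Qr·Cr + Qe·Cₑ)/(Qr + Qe) = 31:
Cₑ = (8131·31 − 7190·0.9700) / 941.0 = 260.5 µg/L.

260 µg/L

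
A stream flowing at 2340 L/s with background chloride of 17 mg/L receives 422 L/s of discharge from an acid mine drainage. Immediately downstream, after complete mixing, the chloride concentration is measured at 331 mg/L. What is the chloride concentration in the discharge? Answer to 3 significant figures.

Mass balance: 2340·17.00 + 422.0·Cₑ = 2762·331.0
→ Cₑ = (2762·331.0 − 2340·17.00) / 422.0 = 2072 mg/L.

2070 mg/L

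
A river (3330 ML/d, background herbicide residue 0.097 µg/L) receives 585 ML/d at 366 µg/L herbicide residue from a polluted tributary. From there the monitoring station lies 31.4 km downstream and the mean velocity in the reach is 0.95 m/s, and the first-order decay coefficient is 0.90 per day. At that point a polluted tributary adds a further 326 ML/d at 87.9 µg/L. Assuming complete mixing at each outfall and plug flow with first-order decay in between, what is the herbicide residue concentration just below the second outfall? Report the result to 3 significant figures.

Conservation of mass: C = (3330·0.09700 + 585.0·366.0) / 3915 = 214400/3915 = 54.77 µg/L; combined flow 3915 ML/d.
Travel time t = 31.4·1000 / 0.95 = 33050 s = 9.181 h.
Decay over the reach: 54.77·exp(−kt) = 54.77·0.7087 = 38.82 µg/L.
At the second outfall, C = (3915·38.82 + 326.0·87.90) / (3915 + 326.0) = 42.59 µg/L.

42.6 µg/L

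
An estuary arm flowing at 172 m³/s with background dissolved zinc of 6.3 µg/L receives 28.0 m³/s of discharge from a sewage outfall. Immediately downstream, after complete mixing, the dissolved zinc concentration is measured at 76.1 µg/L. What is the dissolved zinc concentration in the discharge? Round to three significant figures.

Mass balance: 172.0·6.300 + 28.00·Cₑ = 200.0·76.10
→ Cₑ = (200.0·76.10 − 172.0·6.300) / 28.00 = 504.9 µg/L.

505 µg/L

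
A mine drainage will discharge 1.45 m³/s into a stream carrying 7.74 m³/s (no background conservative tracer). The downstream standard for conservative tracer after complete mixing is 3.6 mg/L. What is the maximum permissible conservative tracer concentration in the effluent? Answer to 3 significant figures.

At the limit, (Qr·Cr + Qe·Cₑ)/(Qr + Qe) = 3.6:
Cₑ = (9.190·3.6 − 7.740·0) / 1.450 = 22.82 mg/L.

22.8 mg/L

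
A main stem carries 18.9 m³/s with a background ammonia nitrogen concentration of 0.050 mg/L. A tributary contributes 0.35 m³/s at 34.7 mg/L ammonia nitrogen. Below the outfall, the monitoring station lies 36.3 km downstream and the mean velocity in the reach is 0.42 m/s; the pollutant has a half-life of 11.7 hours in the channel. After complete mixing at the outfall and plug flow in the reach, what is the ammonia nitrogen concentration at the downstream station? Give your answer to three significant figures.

0.164 mg/L

Mass balance: C = (18.90·0.05000 + 0.3500·34.70) / 19.25 = 13.09/19.25 = 0.6800 mg/L.
Travel time t = 36.3·1000 / 0.42 = 86430 s = 24.01 h.
Half-life 11.7 h → k = ln 2 / 11.7 = 0.05924 h⁻¹ = 1.422 d⁻¹.
Decay over the reach: 0.6800·exp(−kt) = 0.6800·0.2412 = 0.1640 mg/L.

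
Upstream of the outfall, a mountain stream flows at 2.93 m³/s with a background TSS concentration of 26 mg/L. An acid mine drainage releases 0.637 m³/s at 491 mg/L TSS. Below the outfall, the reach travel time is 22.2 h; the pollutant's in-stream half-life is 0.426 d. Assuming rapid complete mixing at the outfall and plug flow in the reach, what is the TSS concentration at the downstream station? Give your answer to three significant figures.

After mixing, C = (2.930·26.00 + 0.6370·491.0) / 3.567 = 388.9/3.567 = 109.0 mg/L.
Half-life 0.426 d → k = ln 2 / 0.426 = 1.627 d⁻¹.
After decay, C = 109.0 × e^(−kt) = 109.0 × 0.2220 = 24.21 mg/L.

24.2 mg/L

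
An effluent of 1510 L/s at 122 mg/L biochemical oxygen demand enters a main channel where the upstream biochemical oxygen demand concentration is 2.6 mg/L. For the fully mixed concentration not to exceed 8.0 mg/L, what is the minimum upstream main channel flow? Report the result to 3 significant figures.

31900 L/s

Set C_mix = 8.0: (Q·2.600 + 1510·122.0) / (Q + 1510) = 8.0
→ Q = 1510·(122.0 − 8.0)/(8.0 − 2.600) = 31880 L/s.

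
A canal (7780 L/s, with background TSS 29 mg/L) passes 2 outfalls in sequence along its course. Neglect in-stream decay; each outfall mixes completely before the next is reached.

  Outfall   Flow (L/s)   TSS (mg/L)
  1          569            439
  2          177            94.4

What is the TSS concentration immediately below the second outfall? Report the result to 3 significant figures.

57.7 mg/L

Outfall 1: combined Q = 8349 L/s; C = (7780·29.00 + 569.0·439.0)/8349 = 56.94 mg/L.
Outfall 2: combined Q = 8526 L/s; C = (8349·56.94 + 177.0·94.40)/8526 = 57.72 mg/L.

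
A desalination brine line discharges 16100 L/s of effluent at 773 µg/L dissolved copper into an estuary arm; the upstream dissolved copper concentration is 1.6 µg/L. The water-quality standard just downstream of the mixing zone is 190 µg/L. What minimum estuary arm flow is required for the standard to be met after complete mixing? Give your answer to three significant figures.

Set C_mix = 190: (Q·1.600 + 16100·773.0) / (Q + 16100) = 190
→ Q = 16100·(773.0 − 190)/(190 − 1.600) = 49820 L/s.

49800 L/s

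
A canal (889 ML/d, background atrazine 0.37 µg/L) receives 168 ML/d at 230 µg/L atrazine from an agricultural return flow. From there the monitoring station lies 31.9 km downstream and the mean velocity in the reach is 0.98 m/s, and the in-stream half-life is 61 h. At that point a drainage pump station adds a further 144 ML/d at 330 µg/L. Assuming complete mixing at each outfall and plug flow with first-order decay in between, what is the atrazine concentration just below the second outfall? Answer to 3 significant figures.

68.8 µg/L

After mixing, C = (889.0·0.3700 + 168.0·230.0) / 1057 = 38970/1057 = 36.87 µg/L; combined flow 1057 ML/d.
Travel time t = 31.9·1000 / 0.98 = 32550 s = 9.042 h.
Half-life 61 h → k = ln 2 / 61 = 0.01136 h⁻¹ = 0.2727 d⁻¹.
After decay, C = 36.87 × e^(−kt) = 36.87 × 0.9024 = 33.27 µg/L.
Second outfall: C = (1057·33.27 + 144.0·330.0)/1201 = 68.85 µg/L.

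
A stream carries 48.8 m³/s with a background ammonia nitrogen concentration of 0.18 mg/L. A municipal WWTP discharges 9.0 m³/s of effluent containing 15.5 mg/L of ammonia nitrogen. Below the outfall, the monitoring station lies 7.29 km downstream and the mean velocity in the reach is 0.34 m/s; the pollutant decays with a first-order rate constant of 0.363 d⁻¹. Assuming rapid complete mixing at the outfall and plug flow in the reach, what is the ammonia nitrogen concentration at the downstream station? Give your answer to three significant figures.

After mixing, C = (48.80·0.1800 + 9.000·15.50) / 57.80 = 148.3/57.80 = 2.565 mg/L.
Travel time t = 7.29·1000 / 0.34 = 21440 s = 5.956 h.
After decay, C = 2.565 × e^(−kt) = 2.565 × 0.9139 = 2.344 mg/L.

2.34 mg/L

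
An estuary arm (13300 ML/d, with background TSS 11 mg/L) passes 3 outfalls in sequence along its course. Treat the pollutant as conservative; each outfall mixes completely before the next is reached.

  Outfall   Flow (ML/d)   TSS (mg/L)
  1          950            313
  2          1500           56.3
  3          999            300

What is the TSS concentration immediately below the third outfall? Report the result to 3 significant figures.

49.4 mg/L

Below outfall 1: Q → 14250 ML/d, C = (13300·11.00 + 950.0·313.0)/14250 = 31.13 mg/L.
Below outfall 2: Q → 15750 ML/d, C = (14250·31.13 + 1500·56.30)/15750 = 33.53 mg/L.
Below outfall 3: Q → 16750 ML/d, C = (15750·33.53 + 999.0·300.0)/16750 = 49.42 mg/L.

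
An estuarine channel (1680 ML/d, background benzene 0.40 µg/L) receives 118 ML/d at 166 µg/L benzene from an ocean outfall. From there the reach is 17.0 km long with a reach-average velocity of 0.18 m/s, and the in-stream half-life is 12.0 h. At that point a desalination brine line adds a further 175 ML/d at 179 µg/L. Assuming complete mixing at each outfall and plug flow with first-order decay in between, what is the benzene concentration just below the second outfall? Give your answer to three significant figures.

18.1 µg/L

Flow-weighted average: C = (1680·0.4000 + 118.0·166.0) / 1798 = 20260/1798 = 11.27 µg/L; combined flow 1798 ML/d.
Travel time t = 17.0·1000 / 0.18 = 94440 s = 26.23 h.
Half-life 12.0 h → k = ln 2 / 12.0 = 0.05776 h⁻¹ = 1.386 d⁻¹.
After decay, C = 11.27 × e^(−kt) = 11.27 × 0.2197 = 2.476 µg/L.
Second outfall: C = (1798·2.476 + 175.0·179.0)/1973 = 18.13 µg/L.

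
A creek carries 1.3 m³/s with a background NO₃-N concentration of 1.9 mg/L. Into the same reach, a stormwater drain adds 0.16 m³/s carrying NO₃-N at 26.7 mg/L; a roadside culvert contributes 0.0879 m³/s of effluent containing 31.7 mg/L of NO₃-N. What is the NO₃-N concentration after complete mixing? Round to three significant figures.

6.16 mg/L

Flow-weighted average: C = (1.300·1.900 + 0.1600·26.70 + 0.08790·31.70) / 1.548 = 9.528/1.548 = 6.156 mg/L.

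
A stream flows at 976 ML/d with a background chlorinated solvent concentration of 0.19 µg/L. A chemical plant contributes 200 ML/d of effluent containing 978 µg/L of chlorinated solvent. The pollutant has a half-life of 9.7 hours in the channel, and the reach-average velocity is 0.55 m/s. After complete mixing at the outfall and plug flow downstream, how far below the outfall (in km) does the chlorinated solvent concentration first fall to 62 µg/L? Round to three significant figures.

27.4 km

Mixed concentration C = ΣQC/ΣQ = (976.0·0.1900 + 200.0·978.0) / 1176 = 195800/1176 = 166.5 µg/L.
Half-life 9.7 h → k = ln 2 / 9.7 = 0.07146 h⁻¹ = 1.715 d⁻¹.
Set 166.5·exp(−k·t) = 62 → t = ln(166.5/62)/k = 49760 s = 13.82 h.
Distance = v·t = 0.55·49760 = 27370 m = 27.37 km.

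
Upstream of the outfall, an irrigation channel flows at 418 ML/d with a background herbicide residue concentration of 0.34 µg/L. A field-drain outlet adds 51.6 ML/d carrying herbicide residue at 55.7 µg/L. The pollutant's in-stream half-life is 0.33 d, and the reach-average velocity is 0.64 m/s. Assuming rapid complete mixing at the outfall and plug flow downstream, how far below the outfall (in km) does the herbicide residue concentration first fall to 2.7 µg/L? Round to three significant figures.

22.8 km

Flow-weighted average: C = (418.0·0.3400 + 51.60·55.70) / 469.6 = 3016/469.6 = 6.423 µg/L.
Half-life 0.33 d → k = ln 2 / 0.33 = 2.100 d⁻¹.
Set 6.423·exp(−k·t) = 2.7 → t = ln(6.423/2.7)/k = 35650 s = 9.902 h.
Distance = v·t = 0.64·35650 = 22810 m = 22.81 km.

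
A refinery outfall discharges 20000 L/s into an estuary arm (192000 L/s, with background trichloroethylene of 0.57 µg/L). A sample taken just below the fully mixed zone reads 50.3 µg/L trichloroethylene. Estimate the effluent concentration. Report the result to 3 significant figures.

Mass balance: 192000·0.5700 + 20000·Cₑ = 212000·50.30
→ Cₑ = (212000·50.30 − 192000·0.5700) / 20000 = 527.7 µg/L.

528 µg/L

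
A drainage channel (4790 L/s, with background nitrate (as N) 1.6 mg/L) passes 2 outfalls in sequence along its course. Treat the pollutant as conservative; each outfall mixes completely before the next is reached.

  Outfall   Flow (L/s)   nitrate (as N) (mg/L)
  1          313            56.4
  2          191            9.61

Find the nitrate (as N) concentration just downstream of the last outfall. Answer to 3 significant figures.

5.13 mg/L

Outfall 1: combined Q = 5103 L/s; C = (4790·1.600 + 313.0·56.40)/5103 = 4.961 mg/L.
Outfall 2: combined Q = 5294 L/s; C = (5103·4.961 + 191.0·9.610)/5294 = 5.129 mg/L.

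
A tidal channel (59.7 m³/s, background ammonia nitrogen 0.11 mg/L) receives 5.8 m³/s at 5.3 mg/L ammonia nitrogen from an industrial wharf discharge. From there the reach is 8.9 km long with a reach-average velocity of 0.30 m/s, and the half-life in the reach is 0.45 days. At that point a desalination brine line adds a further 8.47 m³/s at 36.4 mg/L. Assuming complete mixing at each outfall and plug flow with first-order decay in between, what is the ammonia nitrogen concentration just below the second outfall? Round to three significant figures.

Mixed concentration C = ΣQC/ΣQ = (59.70·0.1100 + 5.800·5.300) / 65.50 = 37.31/65.50 = 0.5696 mg/L; combined flow 65.50 m³/s.
Travel time t = 8.9·1000 / 0.30 = 29670 s = 8.241 h.
Half-life 0.45 d → k = ln 2 / 0.45 = 1.540 d⁻¹.
Decay over the reach: 0.5696·exp(−kt) = 0.5696·0.5893 = 0.3356 mg/L.
At the second outfall, C = (65.50·0.3356 + 8.470·36.40) / (65.50 + 8.470) = 4.465 mg/L.

4.47 mg/L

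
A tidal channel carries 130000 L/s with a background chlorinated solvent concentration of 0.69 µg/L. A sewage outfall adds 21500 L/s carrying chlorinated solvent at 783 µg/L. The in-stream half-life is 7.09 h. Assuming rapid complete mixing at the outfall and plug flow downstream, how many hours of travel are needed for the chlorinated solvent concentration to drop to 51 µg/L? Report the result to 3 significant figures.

Mass balance: C = (130000·0.6900 + 21500·783.0) / 151500 = 16920000/151500 = 111.7 µg/L.
Half-life 7.09 h → k = ln 2 / 7.09 = 0.09776 h⁻¹ = 2.346 d⁻¹.
111.7·exp(−k·t) = 51 → t = ln(111.7/51)/k = 28870 s = 8.020 h.

8.02 h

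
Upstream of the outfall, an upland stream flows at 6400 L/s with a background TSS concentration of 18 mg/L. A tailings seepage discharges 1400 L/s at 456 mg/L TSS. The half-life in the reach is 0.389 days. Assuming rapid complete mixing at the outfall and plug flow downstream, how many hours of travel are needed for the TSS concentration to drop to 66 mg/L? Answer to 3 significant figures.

5.13 h

Flow-weighted average: C = (6400·18.00 + 1400·456.0) / 7800 = 753600/7800 = 96.62 mg/L.
Half-life 0.389 d → k = ln 2 / 0.389 = 1.782 d⁻¹.
96.62·exp(−k·t) = 66 → t = ln(96.62/66)/k = 18480 s = 5.133 h.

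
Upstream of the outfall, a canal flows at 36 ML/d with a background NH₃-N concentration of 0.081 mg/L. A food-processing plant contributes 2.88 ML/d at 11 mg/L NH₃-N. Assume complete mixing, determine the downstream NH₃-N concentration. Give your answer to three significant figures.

Mixed concentration C = ΣQC/ΣQ = (36.00·0.08100 + 2.880·11.00) / 38.88 = 34.60/38.88 = 0.8898 mg/L.

0.890 mg/L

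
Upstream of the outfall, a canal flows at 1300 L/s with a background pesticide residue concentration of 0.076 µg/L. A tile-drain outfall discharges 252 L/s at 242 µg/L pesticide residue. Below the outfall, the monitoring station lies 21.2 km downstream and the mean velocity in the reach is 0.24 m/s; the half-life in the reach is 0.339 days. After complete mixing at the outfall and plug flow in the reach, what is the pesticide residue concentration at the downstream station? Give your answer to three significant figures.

4.87 µg/L

After mixing, C = (1300·0.07600 + 252.0·242.0) / 1552 = 61080/1552 = 39.36 µg/L.
Travel time t = 21.2·1000 / 0.24 = 88330 s = 24.54 h.
Half-life 0.339 d → k = ln 2 / 0.339 = 2.045 d⁻¹.
After decay, C = 39.36 × e^(−kt) = 39.36 × 0.1236 = 4.866 µg/L.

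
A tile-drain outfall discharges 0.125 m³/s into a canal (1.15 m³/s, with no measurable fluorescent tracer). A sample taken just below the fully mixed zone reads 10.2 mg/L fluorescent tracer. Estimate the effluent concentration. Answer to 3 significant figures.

104 mg/L

Mass balance: 1.150·0 + 0.1250·Cₑ = 1.275·10.20
→ Cₑ = (1.275·10.20 − 1.150·0) / 0.1250 = 104.0 mg/L.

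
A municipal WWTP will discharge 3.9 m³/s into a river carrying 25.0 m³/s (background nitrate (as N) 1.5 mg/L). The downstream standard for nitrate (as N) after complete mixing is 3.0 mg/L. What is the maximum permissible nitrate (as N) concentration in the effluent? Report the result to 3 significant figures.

At the limit, (Qr·Cr + Qe·Cₑ)/(Qr + Qe) = 3.0:
Cₑ = (28.90·3.0 − 25.00·1.500) / 3.900 = 12.62 mg/L.

12.6 mg/L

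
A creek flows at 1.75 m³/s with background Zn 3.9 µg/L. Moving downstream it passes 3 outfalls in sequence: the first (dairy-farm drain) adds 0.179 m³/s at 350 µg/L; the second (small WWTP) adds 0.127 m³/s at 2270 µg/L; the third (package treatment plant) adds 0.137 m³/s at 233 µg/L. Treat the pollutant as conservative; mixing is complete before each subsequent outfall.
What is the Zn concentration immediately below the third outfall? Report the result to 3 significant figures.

178 µg/L

Outfall 1: combined Q = 1.929 m³/s; C = (1.750·3.900 + 0.1790·350.0)/1.929 = 36.02 µg/L.
Outfall 2: combined Q = 2.056 m³/s; C = (1.929·36.02 + 0.1270·2270)/2.056 = 174.0 µg/L.
Outfall 3: combined Q = 2.193 m³/s; C = (2.056·174.0 + 0.1370·233.0)/2.193 = 177.7 µg/L.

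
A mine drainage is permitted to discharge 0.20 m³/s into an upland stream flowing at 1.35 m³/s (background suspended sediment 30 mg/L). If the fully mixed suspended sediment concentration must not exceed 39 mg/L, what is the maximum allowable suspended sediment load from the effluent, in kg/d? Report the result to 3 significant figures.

Mass balance at the limit: 1.350·30.00 + 0.2000·Cₑ = 1.550·39 → Cₑ = 99.75 mg/L.
Load = 0.2000 m³/s × 99.75 g/m³ × 86 400 s/d = 1724 kg/d.

1720 kg/d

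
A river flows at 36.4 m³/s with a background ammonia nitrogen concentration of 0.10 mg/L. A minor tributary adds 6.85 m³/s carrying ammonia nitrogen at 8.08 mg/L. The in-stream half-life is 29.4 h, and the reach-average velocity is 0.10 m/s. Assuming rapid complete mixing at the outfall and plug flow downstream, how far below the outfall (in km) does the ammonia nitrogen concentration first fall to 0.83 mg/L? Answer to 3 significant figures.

7.58 km

Flow-weighted average: C = (36.40·0.1000 + 6.850·8.080) / 43.25 = 58.99/43.25 = 1.364 mg/L.
Half-life 29.4 h → k = ln 2 / 29.4 = 0.02358 h⁻¹ = 0.5658 d⁻¹.
Set 1.364·exp(−k·t) = 0.83 → t = ln(1.364/0.83)/k = 75840 s = 21.07 h.
Distance = v·t = 0.10·75840 = 7584 m = 7.584 km.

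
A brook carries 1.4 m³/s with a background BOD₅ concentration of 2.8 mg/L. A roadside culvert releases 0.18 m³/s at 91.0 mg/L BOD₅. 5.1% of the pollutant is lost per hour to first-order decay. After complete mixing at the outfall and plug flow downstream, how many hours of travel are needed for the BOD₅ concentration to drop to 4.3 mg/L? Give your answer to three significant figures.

Mixed concentration C = ΣQC/ΣQ = (1.400·2.800 + 0.1800·91.00) / 1.580 = 20.30/1.580 = 12.85 mg/L.
5.1%/h lost → k = −ln(1 − 0.051) = 0.05235 h⁻¹.
12.85·exp(−k·t) = 4.3 → t = ln(12.85/4.3)/k = 75280 s = 20.91 h.

20.9 h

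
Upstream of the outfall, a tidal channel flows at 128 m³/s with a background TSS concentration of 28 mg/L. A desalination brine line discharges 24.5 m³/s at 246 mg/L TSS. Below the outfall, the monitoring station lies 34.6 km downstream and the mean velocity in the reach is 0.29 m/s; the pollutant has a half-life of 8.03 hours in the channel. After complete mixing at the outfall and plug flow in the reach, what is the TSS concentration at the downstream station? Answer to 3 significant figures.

Mixed concentration C = ΣQC/ΣQ = (128.0·28.00 + 24.50·246.0) / 152.5 = 9611/152.5 = 63.02 mg/L.
Travel time t = 34.6·1000 / 0.29 = 119300 s = 33.14 h.
Half-life 8.03 h → k = ln 2 / 8.03 = 0.08632 h⁻¹ = 2.072 d⁻¹.
Applying C = C₀e^(−kt): 63.02 × 0.05722 = 3.606 mg/L.

3.61 mg/L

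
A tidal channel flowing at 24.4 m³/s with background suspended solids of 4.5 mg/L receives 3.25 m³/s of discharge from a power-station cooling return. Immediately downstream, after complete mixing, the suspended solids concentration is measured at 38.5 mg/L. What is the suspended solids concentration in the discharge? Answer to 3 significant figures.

294 mg/L

Mass balance: 24.40·4.500 + 3.250·Cₑ = 27.65·38.50
→ Cₑ = (27.65·38.50 − 24.40·4.500) / 3.250 = 293.8 mg/L.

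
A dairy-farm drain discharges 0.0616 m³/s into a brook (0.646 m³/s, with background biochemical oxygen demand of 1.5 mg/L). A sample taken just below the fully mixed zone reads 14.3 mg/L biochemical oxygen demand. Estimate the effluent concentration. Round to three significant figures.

149 mg/L

Mass balance: 0.6460·1.500 + 0.06160·Cₑ = 0.7076·14.30
→ Cₑ = (0.7076·14.30 − 0.6460·1.500) / 0.06160 = 148.5 mg/L.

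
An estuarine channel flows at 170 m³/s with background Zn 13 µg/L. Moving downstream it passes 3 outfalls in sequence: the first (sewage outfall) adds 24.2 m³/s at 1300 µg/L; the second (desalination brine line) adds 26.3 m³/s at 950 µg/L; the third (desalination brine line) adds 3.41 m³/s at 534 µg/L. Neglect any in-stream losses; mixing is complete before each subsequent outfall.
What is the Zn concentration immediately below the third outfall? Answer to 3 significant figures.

After outfall 1: Q = 170.0 + 24.20 = 194.2 m³/s; C = (170.0·13.00 + 24.20·1300)/194.2 = 173.4 µg/L.
After outfall 2: Q = 194.2 + 26.30 = 220.5 m³/s; C = (194.2·173.4 + 26.30·950.0)/220.5 = 266.0 µg/L.
After outfall 3: Q = 220.5 + 3.410 = 223.9 m³/s; C = (220.5·266.0 + 3.410·534.0)/223.9 = 270.1 µg/L.

270 µg/L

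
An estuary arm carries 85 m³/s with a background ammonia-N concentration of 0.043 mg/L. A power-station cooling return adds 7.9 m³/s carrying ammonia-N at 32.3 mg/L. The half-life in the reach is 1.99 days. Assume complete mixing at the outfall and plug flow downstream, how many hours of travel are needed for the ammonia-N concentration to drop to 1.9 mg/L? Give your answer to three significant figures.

Mass balance: C = (85.00·0.04300 + 7.900·32.30) / 92.90 = 258.8/92.90 = 2.786 mg/L.
Half-life 1.99 d → k = ln 2 / 1.99 = 0.3483 d⁻¹.
2.786·exp(−k·t) = 1.9 → t = ln(2.786/1.9)/k = 94950 s = 26.37 h.

26.4 h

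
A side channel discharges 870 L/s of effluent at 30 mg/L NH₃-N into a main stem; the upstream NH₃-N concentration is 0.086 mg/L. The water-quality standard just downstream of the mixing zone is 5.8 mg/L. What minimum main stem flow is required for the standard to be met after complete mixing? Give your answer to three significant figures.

Set C_mix = 5.8: (Q·0.08600 + 870.0·30.00) / (Q + 870.0) = 5.8
→ Q = 870.0·(30.00 − 5.8)/(5.8 − 0.08600) = 3685 L/s.

3680 L/s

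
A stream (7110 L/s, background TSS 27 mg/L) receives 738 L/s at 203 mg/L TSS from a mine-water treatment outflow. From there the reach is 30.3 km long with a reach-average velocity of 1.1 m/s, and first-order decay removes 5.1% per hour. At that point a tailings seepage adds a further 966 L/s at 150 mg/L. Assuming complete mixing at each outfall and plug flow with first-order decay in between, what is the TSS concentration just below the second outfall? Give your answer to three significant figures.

42.4 mg/L

Mixed concentration C = ΣQC/ΣQ = (7110·27.00 + 738.0·203.0) / 7848 = 341800/7848 = 43.55 mg/L; combined flow 7848 L/s.
Travel time t = 30.3·1000 / 1.1 = 27550 s = 7.652 h.
5.1%/h lost → k = −ln(1 − 0.051) = 0.05235 h⁻¹.
Decay over the reach: 43.55·exp(−kt) = 43.55·0.6700 = 29.18 mg/L.
At the second outfall, C = (7848·29.18 + 966.0·150.0) / (7848 + 966.0) = 42.42 mg/L.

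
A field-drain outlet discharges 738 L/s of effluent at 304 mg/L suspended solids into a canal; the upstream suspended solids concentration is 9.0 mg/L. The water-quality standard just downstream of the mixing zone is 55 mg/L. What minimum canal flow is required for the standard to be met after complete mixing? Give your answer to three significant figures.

Set C_mix = 55: (Q·9.000 + 738.0·304.0) / (Q + 738.0) = 55
→ Q = 738.0·(304.0 − 55)/(55 − 9.000) = 3995 L/s.

3990 L/s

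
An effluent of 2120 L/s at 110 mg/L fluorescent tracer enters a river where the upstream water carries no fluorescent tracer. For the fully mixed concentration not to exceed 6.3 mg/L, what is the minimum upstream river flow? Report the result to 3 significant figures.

34900 L/s

Set C_mix = 6.3: (Q·0 + 2120·110.0) / (Q + 2120) = 6.3
→ Q = 2120·(110.0 − 6.3)/(6.3 − 0) = 34900 L/s.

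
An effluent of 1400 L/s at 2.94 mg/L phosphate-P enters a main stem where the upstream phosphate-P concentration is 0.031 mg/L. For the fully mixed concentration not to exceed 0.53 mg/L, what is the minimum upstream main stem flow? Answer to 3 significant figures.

6760 L/s

Set C_mix = 0.53: (Q·0.03100 + 1400·2.940) / (Q + 1400) = 0.53
→ Q = 1400·(2.940 − 0.53)/(0.53 − 0.03100) = 6762 L/s.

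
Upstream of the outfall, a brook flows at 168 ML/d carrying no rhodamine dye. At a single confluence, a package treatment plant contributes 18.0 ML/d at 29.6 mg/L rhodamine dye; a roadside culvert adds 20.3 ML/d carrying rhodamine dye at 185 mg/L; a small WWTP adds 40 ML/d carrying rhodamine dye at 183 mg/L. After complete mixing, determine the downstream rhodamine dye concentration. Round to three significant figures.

Conservation of mass: C = (168.0·0 + 18.00·29.60 + 20.30·185.0 + 40.00·183.0) / 246.3 = 11610/246.3 = 47.13 mg/L.

47.1 mg/L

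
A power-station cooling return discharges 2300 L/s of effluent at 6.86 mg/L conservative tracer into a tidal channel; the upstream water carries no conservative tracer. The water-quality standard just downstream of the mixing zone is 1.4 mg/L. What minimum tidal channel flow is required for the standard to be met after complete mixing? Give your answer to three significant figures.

8970 L/s

Set C_mix = 1.4: (Q·0 + 2300·6.860) / (Q + 2300) = 1.4
→ Q = 2300·(6.860 − 1.4)/(1.4 − 0) = 8970 L/s.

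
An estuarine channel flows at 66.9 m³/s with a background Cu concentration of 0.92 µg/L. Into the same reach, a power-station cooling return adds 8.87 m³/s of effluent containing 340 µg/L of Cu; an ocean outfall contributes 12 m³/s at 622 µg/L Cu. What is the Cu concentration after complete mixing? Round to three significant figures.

120 µg/L

Mixed concentration C = ΣQC/ΣQ = (66.90·0.9200 + 8.870·340.0 + 12.00·622.0) / 87.77 = 10540/87.77 = 120.1 µg/L.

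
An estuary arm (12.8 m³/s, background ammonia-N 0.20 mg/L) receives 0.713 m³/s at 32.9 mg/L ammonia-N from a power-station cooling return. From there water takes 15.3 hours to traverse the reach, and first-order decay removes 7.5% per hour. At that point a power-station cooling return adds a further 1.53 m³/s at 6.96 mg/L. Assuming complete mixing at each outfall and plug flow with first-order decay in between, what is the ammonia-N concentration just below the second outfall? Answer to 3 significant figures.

1.23 mg/L

Flow-weighted average: C = (12.80·0.2000 + 0.7130·32.90) / 13.51 = 26.02/13.51 = 1.925 mg/L; combined flow 13.51 m³/s.
7.5%/h lost → k = −ln(1 − 0.075) = 0.07796 h⁻¹.
After decay, C = 1.925 × e^(−kt) = 1.925 × 0.3034 = 0.5841 mg/L.
Second outfall: C = (13.51·0.5841 + 1.530·6.960)/15.04 = 1.233 mg/L.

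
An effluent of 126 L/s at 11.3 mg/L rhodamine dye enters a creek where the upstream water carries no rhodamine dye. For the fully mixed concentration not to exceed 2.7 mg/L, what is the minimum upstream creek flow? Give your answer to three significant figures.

Set C_mix = 2.7: (Q·0 + 126.0·11.30) / (Q + 126.0) = 2.7
→ Q = 126.0·(11.30 − 2.7)/(2.7 − 0) = 401.3 L/s.

401 L/s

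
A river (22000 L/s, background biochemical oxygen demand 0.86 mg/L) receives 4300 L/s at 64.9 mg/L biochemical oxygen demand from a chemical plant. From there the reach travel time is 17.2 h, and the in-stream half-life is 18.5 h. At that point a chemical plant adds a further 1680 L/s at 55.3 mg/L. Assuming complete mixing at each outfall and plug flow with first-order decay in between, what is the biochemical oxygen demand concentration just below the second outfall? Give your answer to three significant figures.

8.91 mg/L

Conservation of mass: C = (22000·0.8600 + 4300·64.90) / 26300 = 298000/26300 = 11.33 mg/L; combined flow 26300 L/s.
Half-life 18.5 h → k = ln 2 / 18.5 = 0.03747 h⁻¹ = 0.8992 d⁻¹.
Applying C = C₀e^(−kt): 11.33 × 0.5250 = 5.948 mg/L.
Second outfall: C = (26300·5.948 + 1680·55.30)/27980 = 8.911 mg/L.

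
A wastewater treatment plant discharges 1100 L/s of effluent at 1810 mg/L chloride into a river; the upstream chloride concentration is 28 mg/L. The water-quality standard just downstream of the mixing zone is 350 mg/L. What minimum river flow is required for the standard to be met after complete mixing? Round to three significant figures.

Set C_mix = 350: (Q·28.00 + 1100·1810) / (Q + 1100) = 350
→ Q = 1100·(1810 − 350)/(350 − 28.00) = 4988 L/s.

4990 L/s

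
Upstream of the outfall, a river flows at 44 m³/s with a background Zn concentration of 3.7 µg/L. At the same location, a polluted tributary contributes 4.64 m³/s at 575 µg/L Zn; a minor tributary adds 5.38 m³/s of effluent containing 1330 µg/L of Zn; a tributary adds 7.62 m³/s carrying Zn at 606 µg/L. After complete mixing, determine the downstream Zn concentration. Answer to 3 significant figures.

237 µg/L

After mixing, C = (44.00·3.700 + 4.640·575.0 + 5.380·1330 + 7.620·606.0) / 61.64 = 14600/61.64 = 236.9 µg/L.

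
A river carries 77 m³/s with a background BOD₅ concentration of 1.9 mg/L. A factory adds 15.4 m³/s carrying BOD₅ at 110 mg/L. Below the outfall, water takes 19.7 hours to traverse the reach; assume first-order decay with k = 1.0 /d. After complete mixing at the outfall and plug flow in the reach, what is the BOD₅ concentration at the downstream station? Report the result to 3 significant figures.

Flow-weighted average: C = (77.00·1.900 + 15.40·110.0) / 92.40 = 1840/92.40 = 19.92 mg/L.
Decay over the reach: 19.92·exp(−kt) = 19.92·0.4401 = 8.765 mg/L.

8.76 mg/L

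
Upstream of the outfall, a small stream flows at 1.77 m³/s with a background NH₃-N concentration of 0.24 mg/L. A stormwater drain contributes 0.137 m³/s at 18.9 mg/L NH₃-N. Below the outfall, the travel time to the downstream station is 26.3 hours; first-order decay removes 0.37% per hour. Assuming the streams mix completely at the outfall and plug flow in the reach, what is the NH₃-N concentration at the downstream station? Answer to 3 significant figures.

1.43 mg/L

Flow-weighted average: C = (1.770·0.2400 + 0.1370·18.90) / 1.907 = 3.014/1.907 = 1.581 mg/L.
0.37%/h lost → k = −ln(1 − 0.0037) = 0.003707 h⁻¹.
First-order decay: C = 1.581·exp(−k·t) = 1.581·0.9071 = 1.434 mg/L.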